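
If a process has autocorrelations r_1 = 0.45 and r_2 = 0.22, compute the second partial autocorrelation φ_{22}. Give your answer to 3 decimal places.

φ_{22} = (r_2 − r_1²) / (1 − r_1²)
r_1² = (0.45)² = 0.2025
Numerator = 0.22 − 0.2025 = 0.0175; denominator = 1 − 0.2025 = 0.7975
φ_{22} = 0.0175 / 0.7975 = 0.022

0.022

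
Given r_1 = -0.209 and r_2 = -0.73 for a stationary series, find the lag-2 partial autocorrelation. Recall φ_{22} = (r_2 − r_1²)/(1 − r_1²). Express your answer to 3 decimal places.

φ_{22} = (r_2 − r_1²) / (1 − r_1²)
r_1² = (-0.209)² = 0.043681
Numerator = -0.73 − 0.0437 = -0.7737; denominator = 1 − 0.0437 = 0.9563
φ_{22} = -0.7737 / 0.9563 = -0.809

-0.809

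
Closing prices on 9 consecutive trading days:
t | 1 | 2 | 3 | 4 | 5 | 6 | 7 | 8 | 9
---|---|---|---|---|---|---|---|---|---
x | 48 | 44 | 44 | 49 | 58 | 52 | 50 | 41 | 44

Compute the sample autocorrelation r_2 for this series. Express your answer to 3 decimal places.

Mean x̄ = (48 + 44 + 44 + 49 + 58 + 52 + 50 + 41 + 44)/9 = 47.7778
Σ(x_t−x̄)(x_{t+2}−x̄) = (-0.8395) + (-4.6173) + (-38.6173) + (5.1605) + (22.7160) + (-28.6173) + (-8.3951) = -53.2099
Denominator Σ(x_t−x̄)² = 217.5556
r_2 = -53.2099 / 217.5556 = -0.245

-0.245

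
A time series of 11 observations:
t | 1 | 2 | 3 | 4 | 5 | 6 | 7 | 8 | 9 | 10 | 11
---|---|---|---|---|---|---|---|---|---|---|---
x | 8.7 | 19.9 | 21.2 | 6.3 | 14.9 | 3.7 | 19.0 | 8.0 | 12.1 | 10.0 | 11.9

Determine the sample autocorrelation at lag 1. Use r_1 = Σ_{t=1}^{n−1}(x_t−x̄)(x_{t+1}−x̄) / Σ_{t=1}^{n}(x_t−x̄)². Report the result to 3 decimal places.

-0.404

Mean x̄ = (8.7 + 19.9 + 21.2 + 6.3 + 14.9 + 3.7 + 19.0 + 8.0 + 12.1 + 10.0 + 11.9)/11 = 12.3364
Numerator Σ_{t=1}^{10}(x_t−x̄)(x_{t+1}−x̄) = -135.4313
Denominator Σ(x_t−x̄)² = 335.5055
r_1 = -135.4313 / 335.5055 = -0.404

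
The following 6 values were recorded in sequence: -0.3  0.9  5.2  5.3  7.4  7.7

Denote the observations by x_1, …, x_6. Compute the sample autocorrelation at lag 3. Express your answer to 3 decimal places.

-0.217

Mean x̄ = (-0.3 + 0.9 + 5.2 + 5.3 + 7.4 + 7.7)/6 = 4.3667
Σ(x_t−x̄)(x_{t+3}−x̄) = (-4.3556) + (-10.5156) + (2.7778) = -12.0933
Denominator Σ(x_t−x̄)² = 55.6733
r_3 = -12.0933 / 55.6733 = -0.217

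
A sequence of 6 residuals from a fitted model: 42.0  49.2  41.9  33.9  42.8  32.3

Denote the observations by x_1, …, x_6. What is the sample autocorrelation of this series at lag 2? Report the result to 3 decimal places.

Mean x̄ = (42.0 + 49.2 + 41.9 + 33.9 + 42.8 + 32.3)/6 = 40.3500
Deviations from mean: 1.6500, 8.8500, 1.5500, -6.4500, 2.4500, -8.0500
Numerator Σ_{t=1}^{4}(x_t−x̄)(x_{t+2}−x̄) = 1.1950
Denominator Σ(x_t−x̄)² = 195.8550
r_2 = 1.1950 / 195.8550 = 0.006

0.006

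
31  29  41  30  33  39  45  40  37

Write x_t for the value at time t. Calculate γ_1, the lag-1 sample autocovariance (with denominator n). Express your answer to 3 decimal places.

5.048

Mean x̄ = (31 + 29 + 41 + 30 + 33 + 39 + 45 + 40 + 37)/9 = 36.1111
Σ_{t=1}^{8}(x_t−x̄)(x_{t+1}−x̄) = 45.4321
γ_1 = 45.4321 / 9 = 5.048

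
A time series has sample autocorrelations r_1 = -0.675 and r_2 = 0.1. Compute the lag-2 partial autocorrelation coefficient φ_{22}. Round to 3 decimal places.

-0.653

φ_{22} = (r_2 − r_1²) / (1 − r_1²)
r_1² = (-0.675)² = 0.455625
Numerator = 0.1 − 0.4556 = -0.3556; denominator = 1 − 0.4556 = 0.5444
φ_{22} = -0.3556 / 0.5444 = -0.653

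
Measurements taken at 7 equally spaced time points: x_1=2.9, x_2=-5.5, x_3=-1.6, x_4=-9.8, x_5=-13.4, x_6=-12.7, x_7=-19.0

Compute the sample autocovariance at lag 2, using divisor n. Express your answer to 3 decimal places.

Mean x̄ = (2.9 − 5.5 − 1.6 − 9.8 − 13.4 − 12.7 − 19.0)/7 = -8.4429
Deviations: 11.3429, 2.9429, 6.8429, -1.3571, -4.9571, -4.2571, -10.5571
Σ_{t=1}^{5}(x_t−x̄)(x_{t+2}−x̄) = 97.8135
γ_2 = 97.8135 / 7 = 13.973

13.973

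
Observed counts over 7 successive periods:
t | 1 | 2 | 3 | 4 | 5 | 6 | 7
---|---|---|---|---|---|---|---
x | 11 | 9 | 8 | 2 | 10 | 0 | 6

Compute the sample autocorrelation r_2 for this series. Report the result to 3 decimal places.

Mean x̄ = (11 + 9 + 8 + 2 + 10 + 0 + 6)/7 = 6.5714
Deviations from mean: 4.4286, 2.4286, 1.4286, -4.5714, 3.4286, -6.5714, -0.5714
Σ(x_t−x̄)(x_{t+2}−x̄) = (6.3265) + (-11.1020) + (4.8980) + (30.0408) + (-1.9592) = 28.2041
Denominator Σ(x_t−x̄)² = 103.7143
r_2 = 28.2041 / 103.7143 = 0.272

0.272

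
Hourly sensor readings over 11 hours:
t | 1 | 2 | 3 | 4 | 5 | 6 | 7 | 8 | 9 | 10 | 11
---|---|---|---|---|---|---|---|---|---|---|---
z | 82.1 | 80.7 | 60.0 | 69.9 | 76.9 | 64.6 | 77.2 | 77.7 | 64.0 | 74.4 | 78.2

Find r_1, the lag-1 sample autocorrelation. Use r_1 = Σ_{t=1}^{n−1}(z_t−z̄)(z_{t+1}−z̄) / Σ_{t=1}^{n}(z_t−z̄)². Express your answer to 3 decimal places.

Mean z̄ = (82.1 + 80.7 + 60.0 + 69.9 + 76.9 + 64.6 + 77.2 + 77.7 + 64.0 + 74.4 + 78.2)/11 = 73.2455
Numerator Σ_{t=1}^{10}(z_t−z̄)(z_{t+1}−z̄) = -94.9530
Denominator Σ(z_t−z̄)² = 555.5473
r_1 = -94.9530 / 555.5473 = -0.171

-0.171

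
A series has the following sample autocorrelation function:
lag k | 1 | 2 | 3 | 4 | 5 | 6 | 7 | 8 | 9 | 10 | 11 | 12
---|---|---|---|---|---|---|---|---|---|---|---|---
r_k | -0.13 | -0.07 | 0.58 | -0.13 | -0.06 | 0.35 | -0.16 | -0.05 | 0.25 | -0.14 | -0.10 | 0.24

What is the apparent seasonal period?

3

The largest autocorrelation is r_3 = 0.58, with weaker echoes at lags 6 (0.35), 9 (0.25) and 12 (0.24); the remaining lags stay at or below -0.05.
The dominant spike at lag 3 indicates a seasonal period of 3.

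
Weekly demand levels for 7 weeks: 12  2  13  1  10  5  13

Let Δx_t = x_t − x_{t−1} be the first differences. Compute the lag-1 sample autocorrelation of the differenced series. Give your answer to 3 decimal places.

-0.814

First differences Δx: -10, 11, -12, 9, -5, 8
Mean of differences = 0.1667
Numerator Σ(Δx_t−Δx̄)(Δx_{t+1}−Δx̄) = -435.5278
Denominator Σ(Δx_t−Δx̄)² = 534.8333
r_1(Δx) = -435.5278 / 534.8333 = -0.814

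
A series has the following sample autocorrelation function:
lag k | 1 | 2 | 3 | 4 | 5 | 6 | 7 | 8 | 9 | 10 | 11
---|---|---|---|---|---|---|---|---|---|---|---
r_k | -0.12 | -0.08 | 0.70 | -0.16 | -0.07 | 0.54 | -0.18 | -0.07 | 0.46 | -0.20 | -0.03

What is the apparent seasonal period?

The largest autocorrelation is r_3 = 0.70, with weaker echoes at lags 6 (0.54) and 9 (0.46); the remaining lags stay at or below -0.03.
The dominant spike at lag 3 indicates a seasonal period of 3.

3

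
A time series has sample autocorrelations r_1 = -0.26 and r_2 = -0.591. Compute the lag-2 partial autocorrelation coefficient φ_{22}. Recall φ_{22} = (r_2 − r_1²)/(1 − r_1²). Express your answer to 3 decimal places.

-0.706

φ_{22} = (r_2 − r_1²) / (1 − r_1²)
r_1² = (-0.26)² = 0.0676
Numerator = -0.591 − 0.0676 = -0.6586; denominator = 1 − 0.0676 = 0.9324
φ_{22} = -0.6586 / 0.9324 = -0.706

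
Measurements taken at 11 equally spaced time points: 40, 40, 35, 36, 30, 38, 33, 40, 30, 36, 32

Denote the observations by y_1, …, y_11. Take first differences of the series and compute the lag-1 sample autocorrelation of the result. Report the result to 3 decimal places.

-0.844

First differences Δy: 0, -5, 1, -6, 8, -5, 7, -10, 6, -4
Mean of differences = -0.8000
Numerator Σ(Δy_t−Δȳ)(Δy_{t+1}−Δȳ) = -291.8400
Denominator Σ(Δy_t−Δȳ)² = 345.6000
r_1(Δy) = -291.8400 / 345.6000 = -0.844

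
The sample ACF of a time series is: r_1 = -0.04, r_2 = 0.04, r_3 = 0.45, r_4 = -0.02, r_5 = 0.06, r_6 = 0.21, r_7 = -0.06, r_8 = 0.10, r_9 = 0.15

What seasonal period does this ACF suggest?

The largest autocorrelation is r_3 = 0.45, with weaker echoes at lags 6 (0.21) and 9 (0.15); the remaining lags stay at or below 0.10.
The dominant spike at lag 3 indicates a seasonal period of 3.

3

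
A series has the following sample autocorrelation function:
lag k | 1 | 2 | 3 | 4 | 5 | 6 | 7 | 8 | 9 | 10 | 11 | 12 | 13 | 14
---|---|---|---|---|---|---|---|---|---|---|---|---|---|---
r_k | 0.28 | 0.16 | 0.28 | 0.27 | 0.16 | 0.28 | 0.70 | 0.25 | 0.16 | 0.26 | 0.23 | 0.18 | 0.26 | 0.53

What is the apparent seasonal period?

The largest autocorrelation is r_7 = 0.70, with a weaker echo at lag 14 (0.53); the remaining lags stay at or below 0.28.
The dominant spike at lag 7 indicates a seasonal period of 7.

7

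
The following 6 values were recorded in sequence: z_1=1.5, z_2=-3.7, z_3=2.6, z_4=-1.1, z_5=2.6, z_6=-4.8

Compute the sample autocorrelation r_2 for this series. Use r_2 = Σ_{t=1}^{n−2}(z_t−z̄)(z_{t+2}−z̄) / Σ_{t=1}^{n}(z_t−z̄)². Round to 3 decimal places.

0.387

Mean z̄ = (1.5 − 3.7 + 2.6 − 1.1 + 2.6 − 4.8)/6 = -0.4833
Deviations from mean: 1.9833, -3.2167, 3.0833, -0.6167, 3.0833, -4.3167
Numerator Σ_{t=1}^{4}(z_t−z̄)(z_{t+2}−z̄) = 20.2678
Denominator Σ(z_t−z̄)² = 52.3083
r_2 = 20.2678 / 52.3083 = 0.387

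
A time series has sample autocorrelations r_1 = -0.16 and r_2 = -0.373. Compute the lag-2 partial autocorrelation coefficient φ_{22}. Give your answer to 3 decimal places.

-0.409

φ_{22} = (r_2 − r_1²) / (1 − r_1²)
r_1² = (-0.16)² = 0.0256
Numerator = -0.373 − 0.0256 = -0.3986; denominator = 1 − 0.0256 = 0.9744
φ_{22} = -0.3986 / 0.9744 = -0.409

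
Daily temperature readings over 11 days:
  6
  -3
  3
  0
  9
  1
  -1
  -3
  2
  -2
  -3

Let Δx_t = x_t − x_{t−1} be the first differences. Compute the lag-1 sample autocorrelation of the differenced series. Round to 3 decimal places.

First differences Δx: -9, 6, -3, 9, -8, -2, -2, 5, -4, -1
Mean of differences = -0.9000
Numerator Σ(Δx_t−Δx̄)(Δx_{t+1}−Δx̄) = -176.9100
Denominator Σ(Δx_t−Δx̄)² = 312.9000
r_1(Δx) = -176.9100 / 312.9000 = -0.565

-0.565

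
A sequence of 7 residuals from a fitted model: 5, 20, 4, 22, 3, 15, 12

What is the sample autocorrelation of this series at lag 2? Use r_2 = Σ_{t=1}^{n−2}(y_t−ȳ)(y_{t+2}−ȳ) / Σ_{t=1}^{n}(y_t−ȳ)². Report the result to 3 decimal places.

0.642

Mean ȳ = (5 + 20 + 4 + 22 + 3 + 15 + 12)/7 = 11.5714
Deviations from mean: -6.5714, 8.4286, -7.5714, 10.4286, -8.5714, 3.4286, 0.4286
Numerator Σ_{t=1}^{5}(y_t−ȳ)(y_{t+2}−ȳ) = 234.6327
Denominator Σ(y_t−ȳ)² = 365.7143
r_2 = 234.6327 / 365.7143 = 0.642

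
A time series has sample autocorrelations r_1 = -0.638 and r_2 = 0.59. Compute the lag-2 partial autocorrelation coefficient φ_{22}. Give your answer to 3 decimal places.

0.309

φ_{22} = (r_2 − r_1²) / (1 − r_1²)
r_1² = (-0.638)² = 0.407044
Numerator = 0.59 − 0.4070 = 0.1830; denominator = 1 − 0.4070 = 0.5930
φ_{22} = 0.1830 / 0.5930 = 0.309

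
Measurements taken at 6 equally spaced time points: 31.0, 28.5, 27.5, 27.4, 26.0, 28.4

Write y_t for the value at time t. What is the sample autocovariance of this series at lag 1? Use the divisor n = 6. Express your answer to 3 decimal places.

Mean ȳ = (31.0 + 28.5 + 27.5 + 27.4 + 26.0 + 28.4)/6 = 28.1333
Σ_{t=1}^{5}(y_t−ȳ)(y_{t+1}−ȳ) = 2.2789
γ_1 = 2.2789 / 6 = 0.380

0.380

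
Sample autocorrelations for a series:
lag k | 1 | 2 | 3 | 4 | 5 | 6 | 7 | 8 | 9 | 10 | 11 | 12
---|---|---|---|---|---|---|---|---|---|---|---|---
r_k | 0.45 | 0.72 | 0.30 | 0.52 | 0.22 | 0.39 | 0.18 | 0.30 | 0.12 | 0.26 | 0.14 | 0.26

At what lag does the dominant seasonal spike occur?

2

The largest autocorrelation is r_2 = 0.72, with a weaker echo at lag 4 (0.52); the remaining lags stay at or below 0.45.
The dominant spike at lag 2 indicates a seasonal period of 2.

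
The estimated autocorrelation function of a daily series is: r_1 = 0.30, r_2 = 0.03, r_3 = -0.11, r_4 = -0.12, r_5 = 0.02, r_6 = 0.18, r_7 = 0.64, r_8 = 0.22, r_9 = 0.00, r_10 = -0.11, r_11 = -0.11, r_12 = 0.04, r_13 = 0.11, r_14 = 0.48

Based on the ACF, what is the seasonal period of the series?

7

The largest autocorrelation is r_7 = 0.64, with a weaker echo at lag 14 (0.48); the remaining lags stay at or below 0.30. The elevated value at lag 1 (0.30), dropping to 0.03 at lag 2, reflects decaying short-term dependence rather than seasonality.
The dominant spike at lag 7 indicates a seasonal period of 7.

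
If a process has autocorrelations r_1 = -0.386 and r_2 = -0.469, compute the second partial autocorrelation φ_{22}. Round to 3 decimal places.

φ_{22} = (r_2 − r_1²) / (1 − r_1²)
r_1² = (-0.386)² = 0.148996
Numerator = -0.469 − 0.1490 = -0.6180; denominator = 1 − 0.1490 = 0.8510
φ_{22} = -0.6180 / 0.8510 = -0.726

-0.726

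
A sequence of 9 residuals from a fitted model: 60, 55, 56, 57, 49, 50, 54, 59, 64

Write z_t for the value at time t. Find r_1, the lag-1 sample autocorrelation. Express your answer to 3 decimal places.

0.339

Mean z̄ = (60 + 55 + 56 + 57 + 49 + 50 + 54 + 59 + 64)/9 = 56.0000
Numerator Σ_{t=1}^{8}(z_t−z̄)(z_{t+1}−z̄) = 61.0000
Denominator Σ(z_t−z̄)² = 180.0000
r_1 = 61.0000 / 180.0000 = 0.339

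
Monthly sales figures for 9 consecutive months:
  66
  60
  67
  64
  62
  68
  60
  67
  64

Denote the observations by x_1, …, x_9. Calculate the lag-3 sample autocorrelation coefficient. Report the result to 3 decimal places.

Mean x̄ = (66 + 60 + 67 + 64 + 62 + 68 + 60 + 67 + 64)/9 = 64.2222
Σ(x_t−x̄)(x_{t+3}−x̄) = (-0.3951) + (9.3827) + (10.4938) + (0.9383) + (-6.1728) + (-0.8395) = 13.4074
Denominator Σ(x_t−x̄)² = 73.5556
r_3 = 13.4074 / 73.5556 = 0.182

0.182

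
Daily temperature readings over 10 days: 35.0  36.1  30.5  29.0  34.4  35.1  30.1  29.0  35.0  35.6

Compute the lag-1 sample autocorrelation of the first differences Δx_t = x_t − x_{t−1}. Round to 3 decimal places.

-0.024

First differences Δx: 1.1, -5.6, -1.5, 5.4, 0.7, -5.0, -1.1, 6.0, 0.6
Mean of differences = 0.0667
Numerator Σ(Δx_t−Δx̄)(Δx_{t+1}−Δx̄) = -3.0111
Denominator Σ(Δx_t−Δx̄)² = 127.0000
r_1(Δx) = -3.0111 / 127.0000 = -0.024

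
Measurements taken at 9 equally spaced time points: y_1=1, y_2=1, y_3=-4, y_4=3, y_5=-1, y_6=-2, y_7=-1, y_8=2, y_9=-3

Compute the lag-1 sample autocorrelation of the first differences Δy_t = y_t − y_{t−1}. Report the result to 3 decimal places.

First differences Δy: 0, -5, 7, -4, -1, 1, 3, -5
Mean of differences = -0.5000
Numerator Σ(Δy_t−Δȳ)(Δy_{t+1}−Δȳ) = -71.7500
Denominator Σ(Δy_t−Δȳ)² = 124.0000
r_1(Δy) = -71.7500 / 124.0000 = -0.579

-0.579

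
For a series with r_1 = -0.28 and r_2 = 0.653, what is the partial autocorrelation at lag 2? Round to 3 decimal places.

0.623

φ_{22} = (r_2 − r_1²) / (1 − r_1²)
r_1² = (-0.28)² = 0.0784
Numerator = 0.653 − 0.0784 = 0.5746; denominator = 1 − 0.0784 = 0.9216
φ_{22} = 0.5746 / 0.9216 = 0.623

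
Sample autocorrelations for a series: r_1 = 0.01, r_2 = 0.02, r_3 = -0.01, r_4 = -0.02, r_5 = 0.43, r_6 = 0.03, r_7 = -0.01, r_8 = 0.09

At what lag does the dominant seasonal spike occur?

The largest autocorrelation is r_5 = 0.43; the remaining lags stay at or below 0.09.
The dominant spike at lag 5 indicates a seasonal period of 5.

5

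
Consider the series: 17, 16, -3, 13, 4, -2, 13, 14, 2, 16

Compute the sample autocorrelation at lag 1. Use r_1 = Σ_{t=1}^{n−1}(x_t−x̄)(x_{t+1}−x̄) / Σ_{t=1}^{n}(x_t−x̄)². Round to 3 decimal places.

Mean x̄ = (17 + 16 − 3 + 13 + 4 − 2 + 13 + 14 + 2 + 16)/10 = 9.0000
Numerator Σ_{t=1}^{9}(x_t−x̄)(x_{t+1}−x̄) = -149.0000
Denominator Σ(x_t−x̄)² = 558.0000
r_1 = -149.0000 / 558.0000 = -0.267

-0.267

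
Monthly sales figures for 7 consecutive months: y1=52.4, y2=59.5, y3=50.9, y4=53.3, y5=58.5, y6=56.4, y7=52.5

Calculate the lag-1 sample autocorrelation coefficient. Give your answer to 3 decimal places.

Mean ȳ = (52.4 + 59.5 + 50.9 + 53.3 + 58.5 + 56.4 + 52.5)/7 = 54.7857
Σ(y_t−ȳ)(y_{t+1}−ȳ) = (-11.2469) + (-18.3184) + (5.7731) + (-5.5184) + (5.9959) + (-3.6898) = -27.0045
Denominator Σ(y_t−ȳ)² = 66.8486
r_1 = -27.0045 / 66.8486 = -0.404

-0.404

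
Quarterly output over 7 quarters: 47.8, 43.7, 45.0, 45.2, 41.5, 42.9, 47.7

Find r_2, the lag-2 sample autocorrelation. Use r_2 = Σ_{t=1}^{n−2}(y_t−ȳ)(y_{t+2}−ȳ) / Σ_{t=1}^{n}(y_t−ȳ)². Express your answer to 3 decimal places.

-0.323

Mean ȳ = (47.8 + 43.7 + 45.0 + 45.2 + 41.5 + 42.9 + 47.7)/7 = 44.8286
Σ(y_t−ȳ)(y_{t+2}−ȳ) = (0.5094) + (-0.4192) + (-0.5706) + (-0.7163) + (-9.5578) = -10.7545
Denominator Σ(y_t−ȳ)² = 33.3143
r_2 = -10.7545 / 33.3143 = -0.323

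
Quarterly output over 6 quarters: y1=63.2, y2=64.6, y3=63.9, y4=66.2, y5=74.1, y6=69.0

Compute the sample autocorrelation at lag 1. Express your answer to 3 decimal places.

0.327

Mean ȳ = (63.2 + 64.6 + 63.9 + 66.2 + 74.1 + 69.0)/6 = 66.8333
Deviations from mean: -3.6333, -2.2333, -2.9333, -0.6333, 7.2667, 2.1667
Numerator Σ_{t=1}^{5}(y_t−ȳ)(y_{t+1}−ȳ) = 27.6656
Denominator Σ(y_t−ȳ)² = 84.6933
r_1 = 27.6656 / 84.6933 = 0.327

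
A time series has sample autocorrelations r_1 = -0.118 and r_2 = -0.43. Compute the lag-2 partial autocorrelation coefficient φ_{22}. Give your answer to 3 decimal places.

-0.450

φ_{22} = (r_2 − r_1²) / (1 − r_1²)
r_1² = (-0.118)² = 0.013924
Numerator = -0.43 − 0.0139 = -0.4439; denominator = 1 − 0.0139 = 0.9861
φ_{22} = -0.4439 / 0.9861 = -0.450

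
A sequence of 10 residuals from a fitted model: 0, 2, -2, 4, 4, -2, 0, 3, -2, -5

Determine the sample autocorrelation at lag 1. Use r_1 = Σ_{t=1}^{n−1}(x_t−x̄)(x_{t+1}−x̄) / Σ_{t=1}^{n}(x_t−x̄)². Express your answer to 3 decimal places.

Mean x̄ = (0 + 2 − 2 + 4 + 4 − 2 + 0 + 3 − 2 − 5)/10 = 0.2000
Numerator Σ_{t=1}^{9}(x_t−x̄)(x_{t+1}−x̄) = -1.4400
Denominator Σ(x_t−x̄)² = 81.6000
r_1 = -1.4400 / 81.6000 = -0.018

-0.018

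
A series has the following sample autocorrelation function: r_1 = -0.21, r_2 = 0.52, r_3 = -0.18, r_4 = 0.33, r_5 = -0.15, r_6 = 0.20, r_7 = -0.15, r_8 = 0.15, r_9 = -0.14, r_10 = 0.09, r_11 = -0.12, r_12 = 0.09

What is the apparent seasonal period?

The largest autocorrelation is r_2 = 0.52, with weaker echoes at lags 4 (0.33), 6 (0.20) and 8 (0.15); the remaining lags stay at or below 0.09.
The dominant spike at lag 2 indicates a seasonal period of 2.

2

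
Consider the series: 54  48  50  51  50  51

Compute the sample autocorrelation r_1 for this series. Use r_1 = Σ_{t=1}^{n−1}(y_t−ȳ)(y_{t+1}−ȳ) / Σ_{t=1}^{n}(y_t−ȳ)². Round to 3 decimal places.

-0.402

Mean ȳ = (54 + 48 + 50 + 51 + 50 + 51)/6 = 50.6667
Σ(y_t−ȳ)(y_{t+1}−ȳ) = (-8.8889) + (1.7778) + (-0.2222) + (-0.2222) + (-0.2222) = -7.7778
Denominator Σ(y_t−ȳ)² = 19.3333
r_1 = -7.7778 / 19.3333 = -0.402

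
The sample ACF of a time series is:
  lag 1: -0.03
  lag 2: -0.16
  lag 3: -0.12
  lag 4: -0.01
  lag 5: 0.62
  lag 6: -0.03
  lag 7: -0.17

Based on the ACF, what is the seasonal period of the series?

The largest autocorrelation is r_5 = 0.62; the remaining lags stay at or below -0.01.
The dominant spike at lag 5 indicates a seasonal period of 5.

5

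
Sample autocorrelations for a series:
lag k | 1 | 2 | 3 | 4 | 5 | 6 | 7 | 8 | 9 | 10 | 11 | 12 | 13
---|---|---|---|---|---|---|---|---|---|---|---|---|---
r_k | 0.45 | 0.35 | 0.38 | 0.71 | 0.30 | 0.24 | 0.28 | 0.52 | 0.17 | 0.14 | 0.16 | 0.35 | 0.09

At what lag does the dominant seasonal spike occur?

4

The largest autocorrelation is r_4 = 0.71, with a weaker echo at lag 8 (0.52); the remaining lags stay at or below 0.45. The elevated value at lag 1 (0.45), dropping to 0.35 at lag 2, reflects decaying short-term dependence rather than seasonality.
The dominant spike at lag 4 indicates a seasonal period of 4.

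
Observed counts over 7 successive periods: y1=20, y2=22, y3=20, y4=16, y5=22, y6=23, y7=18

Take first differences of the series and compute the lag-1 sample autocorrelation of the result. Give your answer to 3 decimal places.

-0.220

First differences Δy: 2, -2, -4, 6, 1, -5
Mean of differences = -0.3333
Numerator Σ(Δy_t−Δȳ)(Δy_{t+1}−Δȳ) = -18.7778
Denominator Σ(Δy_t−Δȳ)² = 85.3333
r_1(Δy) = -18.7778 / 85.3333 = -0.220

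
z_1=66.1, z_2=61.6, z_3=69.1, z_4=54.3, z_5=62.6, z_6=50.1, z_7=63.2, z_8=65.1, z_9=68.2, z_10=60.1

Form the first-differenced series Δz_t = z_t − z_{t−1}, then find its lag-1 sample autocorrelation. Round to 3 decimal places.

-0.685

First differences Δz: -4.5, 7.5, -14.8, 8.3, -12.5, 13.1, 1.9, 3.1, -8.1
Mean of differences = -0.6667
Numerator Σ(Δz_t−Δz̄)(Δz_{t+1}−Δz̄) = -525.4644
Denominator Σ(Δz_t−Δz̄)² = 767.1200
r_1(Δz) = -525.4644 / 767.1200 = -0.685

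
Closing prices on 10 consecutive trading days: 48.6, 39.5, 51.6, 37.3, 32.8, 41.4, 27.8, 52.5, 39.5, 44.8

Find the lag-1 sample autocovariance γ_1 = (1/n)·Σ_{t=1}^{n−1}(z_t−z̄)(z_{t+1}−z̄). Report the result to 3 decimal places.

Mean z̄ = (48.6 + 39.5 + 51.6 + 37.3 + 32.8 + 41.4 + 27.8 + 52.5 + 39.5 + 44.8)/10 = 41.5800
Σ_{t=1}^{9}(z_t−z̄)(z_{t+1}−z̄) = -216.5784
γ_1 = -216.5784 / 10 = -21.658

-21.658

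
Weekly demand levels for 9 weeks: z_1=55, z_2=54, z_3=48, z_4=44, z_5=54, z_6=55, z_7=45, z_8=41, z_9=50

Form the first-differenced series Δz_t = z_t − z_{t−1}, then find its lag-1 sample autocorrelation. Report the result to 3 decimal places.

-0.042

First differences Δz: -1, -6, -4, 10, 1, -10, -4, 9
Mean of differences = -0.6250
Numerator Σ(Δz_t−Δz̄)(Δz_{t+1}−Δz̄) = -14.5156
Denominator Σ(Δz_t−Δz̄)² = 347.8750
r_1(Δz) = -14.5156 / 347.8750 = -0.042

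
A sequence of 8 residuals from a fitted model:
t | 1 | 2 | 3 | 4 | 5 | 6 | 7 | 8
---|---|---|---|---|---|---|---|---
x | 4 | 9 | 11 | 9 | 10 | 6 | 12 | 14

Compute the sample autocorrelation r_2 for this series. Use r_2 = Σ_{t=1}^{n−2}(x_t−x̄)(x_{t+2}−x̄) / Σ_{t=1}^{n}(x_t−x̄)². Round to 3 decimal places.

Mean x̄ = (4 + 9 + 11 + 9 + 10 + 6 + 12 + 14)/8 = 9.3750
Deviations from mean: -5.3750, -0.3750, 1.6250, -0.3750, 0.6250, -3.3750, 2.6250, 4.6250
Σ(x_t−x̄)(x_{t+2}−x̄) = (-8.7344) + (0.1406) + (1.0156) + (1.2656) + (1.6406) + (-15.6094) = -20.2813
Denominator Σ(x_t−x̄)² = 71.8750
r_2 = -20.2813 / 71.8750 = -0.282

-0.282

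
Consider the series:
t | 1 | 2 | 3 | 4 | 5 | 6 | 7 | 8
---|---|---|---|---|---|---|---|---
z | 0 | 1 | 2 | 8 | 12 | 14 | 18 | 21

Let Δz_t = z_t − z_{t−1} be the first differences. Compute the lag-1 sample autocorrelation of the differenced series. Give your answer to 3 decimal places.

-0.050

First differences Δz: 1, 1, 6, 4, 2, 4, 3
Mean of differences = 3.0000
Numerator Σ(Δz_t−Δz̄)(Δz_{t+1}−Δz̄) = -1.0000
Denominator Σ(Δz_t−Δz̄)² = 20.0000
r_1(Δz) = -1.0000 / 20.0000 = -0.050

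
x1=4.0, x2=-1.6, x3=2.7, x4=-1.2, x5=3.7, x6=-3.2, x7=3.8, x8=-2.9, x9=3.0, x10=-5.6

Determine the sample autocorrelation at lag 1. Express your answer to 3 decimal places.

Mean x̄ = (4.0 − 1.6 + 2.7 − 1.2 + 3.7 − 3.2 + 3.8 − 2.9 + 3.0 − 5.6)/10 = 0.2700
Numerator Σ_{t=1}^{9}(x_t−x̄)(x_{t+1}−x̄) = -80.1539
Denominator Σ(x_t−x̄)² = 113.7010
r_1 = -80.1539 / 113.7010 = -0.705

-0.705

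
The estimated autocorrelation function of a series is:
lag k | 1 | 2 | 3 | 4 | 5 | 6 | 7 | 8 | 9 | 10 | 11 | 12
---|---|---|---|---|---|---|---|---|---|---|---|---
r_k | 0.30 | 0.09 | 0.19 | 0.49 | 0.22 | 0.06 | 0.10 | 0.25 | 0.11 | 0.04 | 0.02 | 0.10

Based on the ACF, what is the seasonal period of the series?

4

The largest autocorrelation is r_4 = 0.49; the remaining lags stay at or below 0.30. The elevated value at lag 1 (0.30), dropping to 0.09 at lag 2, reflects decaying short-term dependence rather than seasonality.
The dominant spike at lag 4 indicates a seasonal period of 4.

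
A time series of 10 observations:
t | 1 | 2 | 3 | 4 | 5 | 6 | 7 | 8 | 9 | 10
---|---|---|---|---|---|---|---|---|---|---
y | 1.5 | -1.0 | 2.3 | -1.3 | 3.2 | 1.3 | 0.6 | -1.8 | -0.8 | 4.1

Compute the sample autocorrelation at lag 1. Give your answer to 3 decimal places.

-0.317

Mean ȳ = (1.5 − 1.0 + 2.3 − 1.3 + 3.2 + 1.3 + 0.6 − 1.8 − 0.8 + 4.1)/10 = 0.8100
Numerator Σ_{t=1}^{9}(y_t−ȳ)(y_{t+1}−ȳ) = -11.6111
Denominator Σ(y_t−ȳ)² = 36.6490
r_1 = -11.6111 / 36.6490 = -0.317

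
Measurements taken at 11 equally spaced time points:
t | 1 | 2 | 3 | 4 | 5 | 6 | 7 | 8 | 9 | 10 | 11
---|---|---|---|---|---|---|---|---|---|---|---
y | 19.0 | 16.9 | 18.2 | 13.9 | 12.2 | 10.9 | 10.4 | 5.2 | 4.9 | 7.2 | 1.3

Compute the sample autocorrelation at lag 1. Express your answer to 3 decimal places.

0.626

Mean ȳ = (19.0 + 16.9 + 18.2 + 13.9 + 12.2 + 10.9 + 10.4 + 5.2 + 4.9 + 7.2 + 1.3)/11 = 10.9182
Numerator Σ_{t=1}^{10}(y_t−ȳ)(y_{t+1}−ȳ) = 212.9388
Denominator Σ(y_t−ȳ)² = 340.1764
r_1 = 212.9388 / 340.1764 = 0.626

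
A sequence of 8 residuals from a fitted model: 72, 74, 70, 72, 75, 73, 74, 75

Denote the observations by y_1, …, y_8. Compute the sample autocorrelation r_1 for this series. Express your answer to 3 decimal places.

-0.049

Mean ȳ = (72 + 74 + 70 + 72 + 75 + 73 + 74 + 75)/8 = 73.1250
Deviations from mean: -1.1250, 0.8750, -3.1250, -1.1250, 1.8750, -0.1250, 0.8750, 1.8750
Σ(y_t−ȳ)(y_{t+1}−ȳ) = (-0.9844) + (-2.7344) + (3.5156) + (-2.1094) + (-0.2344) + (-0.1094) + (1.6406) = -1.0156
Denominator Σ(y_t−ȳ)² = 20.8750
r_1 = -1.0156 / 20.8750 = -0.049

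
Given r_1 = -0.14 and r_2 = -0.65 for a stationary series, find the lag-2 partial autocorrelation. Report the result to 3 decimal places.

-0.683

φ_{22} = (r_2 − r_1²) / (1 − r_1²)
r_1² = (-0.14)² = 0.0196
Numerator = -0.65 − 0.0196 = -0.6696; denominator = 1 − 0.0196 = 0.9804
φ_{22} = -0.6696 / 0.9804 = -0.683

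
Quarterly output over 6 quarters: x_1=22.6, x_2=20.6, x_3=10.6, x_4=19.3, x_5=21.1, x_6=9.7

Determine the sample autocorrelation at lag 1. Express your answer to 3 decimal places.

Mean x̄ = (22.6 + 20.6 + 10.6 + 19.3 + 21.1 + 9.7)/6 = 17.3167
Deviations from mean: 5.2833, 3.2833, -6.7167, 1.9833, 3.7833, -7.6167
Σ(x_t−x̄)(x_{t+1}−x̄) = (17.3469) + (-22.0531) + (-13.3214) + (7.5036) + (-28.8164) = -39.3403
Denominator Σ(x_t−x̄)² = 160.0683
r_1 = -39.3403 / 160.0683 = -0.246

-0.246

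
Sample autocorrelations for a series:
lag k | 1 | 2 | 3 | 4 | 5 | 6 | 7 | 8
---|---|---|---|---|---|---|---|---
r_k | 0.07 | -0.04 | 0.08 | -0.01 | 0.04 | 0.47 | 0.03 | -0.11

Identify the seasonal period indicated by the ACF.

6

The largest autocorrelation is r_6 = 0.47; the remaining lags stay at or below 0.08.
The dominant spike at lag 6 indicates a seasonal period of 6.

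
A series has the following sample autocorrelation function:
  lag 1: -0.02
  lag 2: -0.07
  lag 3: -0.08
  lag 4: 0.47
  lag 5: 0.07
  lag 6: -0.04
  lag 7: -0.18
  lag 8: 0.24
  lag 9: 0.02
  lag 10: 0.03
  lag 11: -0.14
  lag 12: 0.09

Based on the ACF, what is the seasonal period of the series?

4

The largest autocorrelation is r_4 = 0.47, with a weaker echo at lag 8 (0.24); the remaining lags stay at or below 0.09.
The dominant spike at lag 4 indicates a seasonal period of 4.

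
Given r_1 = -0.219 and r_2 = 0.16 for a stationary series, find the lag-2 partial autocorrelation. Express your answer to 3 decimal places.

φ_{22} = (r_2 − r_1²) / (1 − r_1²)
r_1² = (-0.219)² = 0.047961
Numerator = 0.16 − 0.0480 = 0.1120; denominator = 1 − 0.0480 = 0.9520
φ_{22} = 0.1120 / 0.9520 = 0.118

0.118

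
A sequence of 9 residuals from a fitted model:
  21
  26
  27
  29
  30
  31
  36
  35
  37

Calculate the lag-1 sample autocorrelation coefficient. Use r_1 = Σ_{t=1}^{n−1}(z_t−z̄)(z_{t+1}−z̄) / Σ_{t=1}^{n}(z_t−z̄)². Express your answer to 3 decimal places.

0.556

Mean z̄ = (21 + 26 + 27 + 29 + 30 + 31 + 36 + 35 + 37)/9 = 30.2222
Numerator Σ_{t=1}^{8}(z_t−z̄)(z_{t+1}−z̄) = 121.0617
Denominator Σ(z_t−z̄)² = 217.5556
r_1 = 121.0617 / 217.5556 = 0.556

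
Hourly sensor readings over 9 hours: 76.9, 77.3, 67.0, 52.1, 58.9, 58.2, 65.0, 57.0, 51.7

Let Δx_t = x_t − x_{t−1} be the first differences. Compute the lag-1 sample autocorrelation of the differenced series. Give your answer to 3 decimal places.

-0.109

First differences Δx: 0.4, -10.3, -14.9, 6.8, -0.7, 6.8, -8.0, -5.3
Mean of differences = -3.1500
Numerator Σ(Δx_t−Δx̄)(Δx_{t+1}−Δx̄) = -47.3575
Denominator Σ(Δx_t−Δx̄)² = 433.9400
r_1(Δx) = -47.3575 / 433.9400 = -0.109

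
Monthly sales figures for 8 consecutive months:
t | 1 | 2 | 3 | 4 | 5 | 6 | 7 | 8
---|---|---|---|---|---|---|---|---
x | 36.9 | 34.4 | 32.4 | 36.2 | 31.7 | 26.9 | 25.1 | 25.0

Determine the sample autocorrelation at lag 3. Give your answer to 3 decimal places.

-0.049

Mean x̄ = (36.9 + 34.4 + 32.4 + 36.2 + 31.7 + 26.9 + 25.1 + 25.0)/8 = 31.0750
Deviations from mean: 5.8250, 3.3250, 1.3250, 5.1250, 0.6250, -4.1750, -5.9750, -6.0750
Σ(x_t−x̄)(x_{t+3}−x̄) = (29.8531) + (2.0781) + (-5.5319) + (-30.6219) + (-3.7969) = -8.0194
Denominator Σ(x_t−x̄)² = 163.4350
r_3 = -8.0194 / 163.4350 = -0.049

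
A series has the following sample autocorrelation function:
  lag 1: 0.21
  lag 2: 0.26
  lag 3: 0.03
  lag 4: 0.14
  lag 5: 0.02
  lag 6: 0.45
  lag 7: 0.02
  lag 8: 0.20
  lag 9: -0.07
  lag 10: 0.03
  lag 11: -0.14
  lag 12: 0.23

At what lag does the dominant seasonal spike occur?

6

The largest autocorrelation is r_6 = 0.45; the remaining lags stay at or below 0.26.
The dominant spike at lag 6 indicates a seasonal period of 6.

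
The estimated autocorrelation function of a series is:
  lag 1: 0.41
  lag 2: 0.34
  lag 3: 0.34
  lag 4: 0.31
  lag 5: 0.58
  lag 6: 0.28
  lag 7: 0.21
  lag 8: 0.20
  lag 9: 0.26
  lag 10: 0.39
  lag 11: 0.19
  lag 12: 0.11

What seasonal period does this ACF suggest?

5

The largest autocorrelation is r_5 = 0.58; the remaining lags stay at or below 0.41. The elevated value at lag 1 (0.41), dropping to 0.34 at lag 2, reflects decaying short-term dependence rather than seasonality.
The dominant spike at lag 5 indicates a seasonal period of 5.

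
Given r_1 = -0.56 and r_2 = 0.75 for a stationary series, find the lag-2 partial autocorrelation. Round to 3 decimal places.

φ_{22} = (r_2 − r_1²) / (1 − r_1²)
r_1² = (-0.56)² = 0.3136
Numerator = 0.75 − 0.3136 = 0.4364; denominator = 1 − 0.3136 = 0.6864
φ_{22} = 0.4364 / 0.6864 = 0.636

0.636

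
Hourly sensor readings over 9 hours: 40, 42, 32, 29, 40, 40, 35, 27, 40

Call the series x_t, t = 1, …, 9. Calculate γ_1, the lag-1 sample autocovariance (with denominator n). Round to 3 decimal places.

Mean x̄ = (40 + 42 + 32 + 29 + 40 + 40 + 35 + 27 + 40)/9 = 36.1111
Σ_{t=1}^{8}(x_t−x̄)(x_{t+1}−x̄) = -14.2346
γ_1 = -14.2346 / 9 = -1.582

-1.582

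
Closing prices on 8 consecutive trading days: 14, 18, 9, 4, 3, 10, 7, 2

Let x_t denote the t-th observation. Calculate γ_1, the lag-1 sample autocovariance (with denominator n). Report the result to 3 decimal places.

Mean x̄ = (14 + 18 + 9 + 4 + 3 + 10 + 7 + 2)/8 = 8.3750
Σ_{t=1}^{7}(x_t−x̄)(x_{t+1}−x̄) = 78.7344
γ_1 = 78.7344 / 8 = 9.842

9.842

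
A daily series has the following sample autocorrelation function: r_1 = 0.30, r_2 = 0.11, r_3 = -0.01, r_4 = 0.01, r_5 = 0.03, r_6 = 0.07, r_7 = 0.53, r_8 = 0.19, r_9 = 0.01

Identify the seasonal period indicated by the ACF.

7

The largest autocorrelation is r_7 = 0.53; the remaining lags stay at or below 0.30. The elevated value at lag 1 (0.30), dropping to 0.11 at lag 2, reflects decaying short-term dependence rather than seasonality.
The dominant spike at lag 7 indicates a seasonal period of 7.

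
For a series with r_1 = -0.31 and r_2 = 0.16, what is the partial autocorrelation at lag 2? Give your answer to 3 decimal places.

φ_{22} = (r_2 − r_1²) / (1 − r_1²)
r_1² = (-0.31)² = 0.0961
Numerator = 0.16 − 0.0961 = 0.0639; denominator = 1 − 0.0961 = 0.9039
φ_{22} = 0.0639 / 0.9039 = 0.071

0.071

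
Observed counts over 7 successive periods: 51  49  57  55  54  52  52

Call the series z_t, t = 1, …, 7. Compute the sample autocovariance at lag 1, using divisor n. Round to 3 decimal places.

0.324

Mean z̄ = (51 + 49 + 57 + 55 + 54 + 52 + 52)/7 = 52.8571
Deviations: -1.8571, -3.8571, 4.1429, 2.1429, 1.1429, -0.8571, -0.8571
Σ_{t=1}^{6}(z_t−z̄)(z_{t+1}−z̄) = 2.2653
γ_1 = 2.2653 / 7 = 0.324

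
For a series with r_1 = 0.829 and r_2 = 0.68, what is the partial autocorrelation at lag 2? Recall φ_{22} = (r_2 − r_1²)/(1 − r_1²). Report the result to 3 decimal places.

-0.023

φ_{22} = (r_2 − r_1²) / (1 − r_1²)
r_1² = (0.829)² = 0.687241
Numerator = 0.68 − 0.6872 = -0.0072; denominator = 1 − 0.6872 = 0.3128
φ_{22} = -0.0072 / 0.3128 = -0.023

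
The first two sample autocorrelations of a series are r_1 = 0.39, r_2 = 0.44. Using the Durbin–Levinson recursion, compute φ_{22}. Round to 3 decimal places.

0.340

φ_{22} = (r_2 − r_1²) / (1 − r_1²)
r_1² = (0.39)² = 0.1521
Numerator = 0.44 − 0.1521 = 0.2879; denominator = 1 − 0.1521 = 0.8479
φ_{22} = 0.2879 / 0.8479 = 0.340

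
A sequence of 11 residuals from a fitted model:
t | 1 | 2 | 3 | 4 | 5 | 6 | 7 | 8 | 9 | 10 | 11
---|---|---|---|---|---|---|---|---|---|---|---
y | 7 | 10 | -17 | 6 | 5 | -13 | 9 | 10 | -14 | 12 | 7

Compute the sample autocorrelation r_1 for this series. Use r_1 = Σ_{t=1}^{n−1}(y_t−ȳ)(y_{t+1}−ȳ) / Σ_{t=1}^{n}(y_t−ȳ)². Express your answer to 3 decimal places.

Mean ȳ = (7 + 10 − 17 + 6 + 5 − 13 + 9 + 10 − 14 + 12 + 7)/11 = 2.0000
Numerator Σ_{t=1}^{10}(y_t−ȳ)(y_{t+1}−ȳ) = -508.0000
Denominator Σ(y_t−ȳ)² = 1194.0000
r_1 = -508.0000 / 1194.0000 = -0.425

-0.425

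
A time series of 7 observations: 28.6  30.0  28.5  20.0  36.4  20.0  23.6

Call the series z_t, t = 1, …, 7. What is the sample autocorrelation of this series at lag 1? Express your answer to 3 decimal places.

-0.517

Mean z̄ = (28.6 + 30.0 + 28.5 + 20.0 + 36.4 + 20.0 + 23.6)/7 = 26.7286
Numerator Σ_{t=1}^{6}(z_t−z̄)(z_{t+1}−z̄) = -109.1008
Denominator Σ(z_t−z̄)² = 211.2143
r_1 = -109.1008 / 211.2143 = -0.517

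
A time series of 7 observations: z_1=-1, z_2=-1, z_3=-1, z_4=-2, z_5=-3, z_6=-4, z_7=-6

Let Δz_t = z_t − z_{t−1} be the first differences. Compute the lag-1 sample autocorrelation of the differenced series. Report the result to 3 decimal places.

0.284

First differences Δz: 0, 0, -1, -1, -1, -2
Mean of differences = -0.8333
Numerator Σ(Δz_t−Δz̄)(Δz_{t+1}−Δz̄) = 0.8056
Denominator Σ(Δz_t−Δz̄)² = 2.8333
r_1(Δz) = 0.8056 / 2.8333 = 0.284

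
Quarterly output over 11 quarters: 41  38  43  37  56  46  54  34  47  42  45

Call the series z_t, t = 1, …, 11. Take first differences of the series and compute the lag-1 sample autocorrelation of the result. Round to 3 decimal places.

First differences Δz: -3, 5, -6, 19, -10, 8, -20, 13, -5, 3
Mean of differences = 0.4000
Numerator Σ(Δz_t−Δz̄)(Δz_{t+1}−Δz̄) = -930.7600
Denominator Σ(Δz_t−Δz̄)² = 1196.4000
r_1(Δz) = -930.7600 / 1196.4000 = -0.778

-0.778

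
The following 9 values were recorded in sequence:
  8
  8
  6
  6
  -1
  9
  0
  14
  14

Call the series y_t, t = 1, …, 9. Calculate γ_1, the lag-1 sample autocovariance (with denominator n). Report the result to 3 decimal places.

Mean ȳ = (8 + 8 + 6 + 6 − 1 + 9 + 0 + 14 + 14)/9 = 7.1111
Σ_{t=1}^{8}(y_t−ȳ)(y_{t+1}−ȳ) = -20.2346
γ_1 = -20.2346 / 9 = -2.248

-2.248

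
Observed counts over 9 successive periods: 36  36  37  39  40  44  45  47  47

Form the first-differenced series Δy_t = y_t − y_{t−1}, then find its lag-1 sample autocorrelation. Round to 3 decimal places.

-0.254

First differences Δy: 0, 1, 2, 1, 4, 1, 2, 0
Mean of differences = 1.3750
Numerator Σ(Δy_t−Δȳ)(Δy_{t+1}−Δȳ) = -3.0156
Denominator Σ(Δy_t−Δȳ)² = 11.8750
r_1(Δy) = -3.0156 / 11.8750 = -0.254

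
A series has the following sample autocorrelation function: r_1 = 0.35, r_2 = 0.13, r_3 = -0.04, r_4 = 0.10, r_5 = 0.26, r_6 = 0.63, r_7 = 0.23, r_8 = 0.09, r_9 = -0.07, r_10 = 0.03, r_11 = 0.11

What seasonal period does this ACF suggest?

The largest autocorrelation is r_6 = 0.63; the remaining lags stay at or below 0.35. The elevated value at lag 1 (0.35), dropping to 0.13 at lag 2, reflects decaying short-term dependence rather than seasonality.
The dominant spike at lag 6 indicates a seasonal period of 6.

6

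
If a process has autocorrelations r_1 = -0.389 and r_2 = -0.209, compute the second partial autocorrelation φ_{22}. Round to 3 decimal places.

φ_{22} = (r_2 − r_1²) / (1 − r_1²)
r_1² = (-0.389)² = 0.151321
Numerator = -0.209 − 0.1513 = -0.3603; denominator = 1 − 0.1513 = 0.8487
φ_{22} = -0.3603 / 0.8487 = -0.425

-0.425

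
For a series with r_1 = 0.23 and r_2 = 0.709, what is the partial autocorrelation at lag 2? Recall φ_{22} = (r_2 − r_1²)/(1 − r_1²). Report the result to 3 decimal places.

0.693

φ_{22} = (r_2 − r_1²) / (1 − r_1²)
r_1² = (0.23)² = 0.0529
Numerator = 0.709 − 0.0529 = 0.6561; denominator = 1 − 0.0529 = 0.9471
φ_{22} = 0.6561 / 0.9471 = 0.693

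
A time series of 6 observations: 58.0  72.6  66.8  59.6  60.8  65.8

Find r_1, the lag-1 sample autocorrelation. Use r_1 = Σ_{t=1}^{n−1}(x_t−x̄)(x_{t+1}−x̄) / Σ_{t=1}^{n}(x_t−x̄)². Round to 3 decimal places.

Mean x̄ = (58.0 + 72.6 + 66.8 + 59.6 + 60.8 + 65.8)/6 = 63.9333
Numerator Σ_{t=1}^{5}(x_t−x̄)(x_{t+1}−x̄) = -31.2711
Denominator Σ(x_t−x̄)² = 150.6133
r_1 = -31.2711 / 150.6133 = -0.208

-0.208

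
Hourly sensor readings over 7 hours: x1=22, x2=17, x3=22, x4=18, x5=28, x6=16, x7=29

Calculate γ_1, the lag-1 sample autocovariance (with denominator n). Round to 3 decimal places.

-14.950

Mean x̄ = (22 + 17 + 22 + 18 + 28 + 16 + 29)/7 = 21.7143
Deviations: 0.2857, -4.7143, 0.2857, -3.7143, 6.2857, -5.7143, 7.2857
Σ_{t=1}^{6}(x_t−x̄)(x_{t+1}−x̄) = -104.6531
γ_1 = -104.6531 / 7 = -14.950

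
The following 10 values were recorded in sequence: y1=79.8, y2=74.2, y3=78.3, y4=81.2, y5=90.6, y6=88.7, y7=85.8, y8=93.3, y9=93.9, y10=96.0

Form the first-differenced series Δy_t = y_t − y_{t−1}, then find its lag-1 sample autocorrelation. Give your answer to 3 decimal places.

First differences Δy: -5.6, 4.1, 2.9, 9.4, -1.9, -2.9, 7.5, 0.6, 2.1
Mean of differences = 1.8000
Numerator Σ(Δy_t−Δȳ)(Δy_{t+1}−Δȳ) = -50.8500
Denominator Σ(Δy_t−Δȳ)² = 188.8200
r_1(Δy) = -50.8500 / 188.8200 = -0.269

-0.269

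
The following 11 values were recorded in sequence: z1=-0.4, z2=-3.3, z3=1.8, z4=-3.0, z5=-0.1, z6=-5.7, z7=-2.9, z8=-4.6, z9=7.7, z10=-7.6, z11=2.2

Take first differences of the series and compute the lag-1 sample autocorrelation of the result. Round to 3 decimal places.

First differences Δz: -2.9, 5.1, -4.8, 2.9, -5.6, 2.8, -1.7, 12.3, -15.3, 9.8
Mean of differences = 0.2600
Numerator Σ(Δz_t−Δz̄)(Δz_{t+1}−Δz̄) = -447.8596
Denominator Σ(Δz_t−Δz̄)² = 588.7040
r_1(Δz) = -447.8596 / 588.7040 = -0.761

-0.761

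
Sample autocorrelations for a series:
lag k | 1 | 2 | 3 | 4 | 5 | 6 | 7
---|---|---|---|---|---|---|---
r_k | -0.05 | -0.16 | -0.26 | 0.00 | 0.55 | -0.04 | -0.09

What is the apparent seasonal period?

5

The largest autocorrelation is r_5 = 0.55; the remaining lags stay at or below 0.00.
The dominant spike at lag 5 indicates a seasonal period of 5.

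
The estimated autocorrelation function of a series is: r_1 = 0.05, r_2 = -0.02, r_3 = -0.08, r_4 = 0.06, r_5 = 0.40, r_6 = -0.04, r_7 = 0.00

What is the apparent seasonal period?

The largest autocorrelation is r_5 = 0.40; the remaining lags stay at or below 0.06.
The dominant spike at lag 5 indicates a seasonal period of 5.

5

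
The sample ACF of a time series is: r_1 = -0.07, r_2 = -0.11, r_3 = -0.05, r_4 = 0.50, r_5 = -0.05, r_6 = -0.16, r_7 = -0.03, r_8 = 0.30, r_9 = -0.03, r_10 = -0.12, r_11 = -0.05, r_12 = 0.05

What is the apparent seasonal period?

4

The largest autocorrelation is r_4 = 0.50, with a weaker echo at lag 8 (0.30); the remaining lags stay at or below 0.05.
The dominant spike at lag 4 indicates a seasonal period of 4.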